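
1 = 1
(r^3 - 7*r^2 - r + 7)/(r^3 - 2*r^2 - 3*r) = (r^2 - 8*r + 7)/(r*(r - 3))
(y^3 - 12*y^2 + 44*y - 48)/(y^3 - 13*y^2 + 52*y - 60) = (y - 4)/(y - 5)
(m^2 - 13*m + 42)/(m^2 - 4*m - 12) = (m - 7)/(m + 2)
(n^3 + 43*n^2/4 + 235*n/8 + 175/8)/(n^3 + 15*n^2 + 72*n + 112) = (8*n^2 + 30*n + 25)/(8*(n^2 + 8*n + 16))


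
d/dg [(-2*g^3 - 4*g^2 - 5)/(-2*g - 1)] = 2*(4*g^3 + 7*g^2 + 4*g - 5)/(4*g^2 + 4*g + 1)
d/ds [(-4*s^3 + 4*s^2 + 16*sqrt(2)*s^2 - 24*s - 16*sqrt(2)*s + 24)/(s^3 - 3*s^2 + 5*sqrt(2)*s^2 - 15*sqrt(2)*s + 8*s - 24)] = 4*(-9*sqrt(2)*s^4 + 2*s^4 - 4*s^3 + 38*sqrt(2)*s^3 - 36*s^2 + 35*sqrt(2)*s^2 - 252*sqrt(2)*s - 12*s + 96 + 186*sqrt(2))/(s^6 - 6*s^5 + 10*sqrt(2)*s^5 - 60*sqrt(2)*s^4 + 75*s^4 - 396*s^3 + 170*sqrt(2)*s^3 - 480*sqrt(2)*s^2 + 658*s^2 - 384*s + 720*sqrt(2)*s + 576)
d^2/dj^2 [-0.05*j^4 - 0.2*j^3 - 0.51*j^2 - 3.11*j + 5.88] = -0.6*j^2 - 1.2*j - 1.02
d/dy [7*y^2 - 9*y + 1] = 14*y - 9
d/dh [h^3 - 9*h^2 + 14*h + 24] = 3*h^2 - 18*h + 14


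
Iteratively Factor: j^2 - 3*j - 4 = (j - 4)*(j + 1)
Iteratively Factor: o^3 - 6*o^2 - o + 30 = (o - 5)*(o^2 - o - 6) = (o - 5)*(o - 3)*(o + 2)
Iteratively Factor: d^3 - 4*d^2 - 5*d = (d + 1)*(d^2 - 5*d) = (d - 5)*(d + 1)*(d)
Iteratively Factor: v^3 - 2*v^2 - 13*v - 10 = (v + 1)*(v^2 - 3*v - 10) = (v - 5)*(v + 1)*(v + 2)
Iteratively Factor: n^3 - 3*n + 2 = (n + 2)*(n^2 - 2*n + 1) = (n - 1)*(n + 2)*(n - 1)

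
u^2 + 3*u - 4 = (u - 1)*(u + 4)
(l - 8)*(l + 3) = l^2 - 5*l - 24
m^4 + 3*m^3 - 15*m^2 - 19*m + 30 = (m - 3)*(m - 1)*(m + 2)*(m + 5)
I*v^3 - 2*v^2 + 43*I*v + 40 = (v - 5*I)*(v + 8*I)*(I*v + 1)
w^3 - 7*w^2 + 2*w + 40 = (w - 5)*(w - 4)*(w + 2)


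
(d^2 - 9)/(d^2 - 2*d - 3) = (d + 3)/(d + 1)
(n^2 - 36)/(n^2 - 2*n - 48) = (n - 6)/(n - 8)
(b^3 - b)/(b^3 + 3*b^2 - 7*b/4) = 4*(b^2 - 1)/(4*b^2 + 12*b - 7)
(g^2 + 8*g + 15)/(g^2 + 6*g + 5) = (g + 3)/(g + 1)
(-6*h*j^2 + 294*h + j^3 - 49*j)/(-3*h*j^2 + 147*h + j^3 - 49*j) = (6*h - j)/(3*h - j)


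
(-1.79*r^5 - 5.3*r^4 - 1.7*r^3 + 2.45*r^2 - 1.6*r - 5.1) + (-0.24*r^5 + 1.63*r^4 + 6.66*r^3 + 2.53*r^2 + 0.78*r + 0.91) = -2.03*r^5 - 3.67*r^4 + 4.96*r^3 + 4.98*r^2 - 0.82*r - 4.19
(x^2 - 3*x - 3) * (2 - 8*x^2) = -8*x^4 + 24*x^3 + 26*x^2 - 6*x - 6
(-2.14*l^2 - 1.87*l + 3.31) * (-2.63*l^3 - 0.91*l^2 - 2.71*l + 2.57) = 5.6282*l^5 + 6.8655*l^4 - 1.2042*l^3 - 3.4442*l^2 - 13.776*l + 8.5067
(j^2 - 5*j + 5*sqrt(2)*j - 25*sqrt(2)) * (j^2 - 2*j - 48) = j^4 - 7*j^3 + 5*sqrt(2)*j^3 - 35*sqrt(2)*j^2 - 38*j^2 - 190*sqrt(2)*j + 240*j + 1200*sqrt(2)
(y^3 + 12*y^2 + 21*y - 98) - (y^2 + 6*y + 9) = y^3 + 11*y^2 + 15*y - 107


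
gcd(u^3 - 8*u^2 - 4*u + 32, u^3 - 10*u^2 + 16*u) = u^2 - 10*u + 16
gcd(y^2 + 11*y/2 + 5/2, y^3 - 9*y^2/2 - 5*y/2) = y + 1/2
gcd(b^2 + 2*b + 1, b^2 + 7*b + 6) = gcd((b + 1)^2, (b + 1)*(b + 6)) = b + 1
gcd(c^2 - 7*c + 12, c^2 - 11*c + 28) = c - 4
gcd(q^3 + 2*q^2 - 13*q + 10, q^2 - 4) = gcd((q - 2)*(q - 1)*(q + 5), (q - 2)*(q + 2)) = q - 2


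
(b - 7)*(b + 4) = b^2 - 3*b - 28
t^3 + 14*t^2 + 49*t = t*(t + 7)^2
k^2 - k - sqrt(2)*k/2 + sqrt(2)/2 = (k - 1)*(k - sqrt(2)/2)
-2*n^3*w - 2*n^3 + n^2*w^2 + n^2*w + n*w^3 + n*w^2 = (-n + w)*(2*n + w)*(n*w + n)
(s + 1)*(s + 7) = s^2 + 8*s + 7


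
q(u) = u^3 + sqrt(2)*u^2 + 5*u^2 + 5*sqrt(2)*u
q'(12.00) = 593.01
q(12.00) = 2736.50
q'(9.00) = 365.53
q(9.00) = 1312.19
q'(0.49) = 14.08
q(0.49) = 5.12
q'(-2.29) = -6.57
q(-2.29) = 5.44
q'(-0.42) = 2.21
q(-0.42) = -1.91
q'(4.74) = 135.28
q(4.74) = 284.13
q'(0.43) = 13.14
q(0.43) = 4.31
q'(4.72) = 134.46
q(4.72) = 281.43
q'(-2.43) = -6.39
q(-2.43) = 6.34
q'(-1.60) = -5.77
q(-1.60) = 1.01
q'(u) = 3*u^2 + 2*sqrt(2)*u + 10*u + 5*sqrt(2)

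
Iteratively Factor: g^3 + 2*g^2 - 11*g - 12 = (g + 1)*(g^2 + g - 12) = (g - 3)*(g + 1)*(g + 4)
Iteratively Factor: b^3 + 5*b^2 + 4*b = (b + 1)*(b^2 + 4*b) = b*(b + 1)*(b + 4)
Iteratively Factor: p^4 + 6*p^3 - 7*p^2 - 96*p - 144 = (p + 4)*(p^3 + 2*p^2 - 15*p - 36) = (p + 3)*(p + 4)*(p^2 - p - 12) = (p - 4)*(p + 3)*(p + 4)*(p + 3)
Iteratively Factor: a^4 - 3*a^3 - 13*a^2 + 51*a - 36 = (a + 4)*(a^3 - 7*a^2 + 15*a - 9) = (a - 3)*(a + 4)*(a^2 - 4*a + 3) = (a - 3)^2*(a + 4)*(a - 1)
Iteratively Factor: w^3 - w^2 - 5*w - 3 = (w - 3)*(w^2 + 2*w + 1) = (w - 3)*(w + 1)*(w + 1)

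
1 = 1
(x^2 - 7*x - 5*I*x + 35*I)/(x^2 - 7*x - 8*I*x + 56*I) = (x - 5*I)/(x - 8*I)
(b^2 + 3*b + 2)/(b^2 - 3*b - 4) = (b + 2)/(b - 4)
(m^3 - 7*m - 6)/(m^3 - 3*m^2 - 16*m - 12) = (m - 3)/(m - 6)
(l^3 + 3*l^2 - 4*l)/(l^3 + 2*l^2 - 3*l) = (l + 4)/(l + 3)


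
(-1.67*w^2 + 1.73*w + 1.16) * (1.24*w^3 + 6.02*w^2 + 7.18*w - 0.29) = -2.0708*w^5 - 7.9082*w^4 - 0.137600000000001*w^3 + 19.8889*w^2 + 7.8271*w - 0.3364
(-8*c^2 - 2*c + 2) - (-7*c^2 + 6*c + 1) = -c^2 - 8*c + 1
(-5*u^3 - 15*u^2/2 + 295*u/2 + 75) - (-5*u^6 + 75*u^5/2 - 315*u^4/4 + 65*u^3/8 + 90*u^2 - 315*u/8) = 5*u^6 - 75*u^5/2 + 315*u^4/4 - 105*u^3/8 - 195*u^2/2 + 1495*u/8 + 75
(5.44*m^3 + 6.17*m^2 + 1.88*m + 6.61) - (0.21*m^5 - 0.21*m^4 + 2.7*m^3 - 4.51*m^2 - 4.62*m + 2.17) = -0.21*m^5 + 0.21*m^4 + 2.74*m^3 + 10.68*m^2 + 6.5*m + 4.44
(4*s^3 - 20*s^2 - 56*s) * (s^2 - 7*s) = 4*s^5 - 48*s^4 + 84*s^3 + 392*s^2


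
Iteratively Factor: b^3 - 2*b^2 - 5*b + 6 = (b - 1)*(b^2 - b - 6) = (b - 3)*(b - 1)*(b + 2)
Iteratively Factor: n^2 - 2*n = (n)*(n - 2)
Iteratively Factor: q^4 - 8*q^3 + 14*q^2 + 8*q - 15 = (q - 1)*(q^3 - 7*q^2 + 7*q + 15) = (q - 1)*(q + 1)*(q^2 - 8*q + 15) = (q - 3)*(q - 1)*(q + 1)*(q - 5)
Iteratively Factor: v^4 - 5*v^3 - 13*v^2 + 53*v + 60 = (v - 4)*(v^3 - v^2 - 17*v - 15) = (v - 5)*(v - 4)*(v^2 + 4*v + 3) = (v - 5)*(v - 4)*(v + 1)*(v + 3)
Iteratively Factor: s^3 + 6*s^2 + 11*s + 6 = (s + 2)*(s^2 + 4*s + 3) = (s + 1)*(s + 2)*(s + 3)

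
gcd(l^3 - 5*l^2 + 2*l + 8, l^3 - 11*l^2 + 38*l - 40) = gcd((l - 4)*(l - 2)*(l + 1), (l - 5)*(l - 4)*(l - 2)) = l^2 - 6*l + 8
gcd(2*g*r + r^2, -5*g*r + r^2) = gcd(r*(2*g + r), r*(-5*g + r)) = r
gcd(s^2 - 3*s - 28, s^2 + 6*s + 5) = 1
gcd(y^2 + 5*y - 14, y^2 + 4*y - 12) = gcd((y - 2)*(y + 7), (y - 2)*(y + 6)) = y - 2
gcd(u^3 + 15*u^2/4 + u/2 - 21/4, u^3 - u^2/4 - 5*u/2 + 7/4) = u^2 + 3*u/4 - 7/4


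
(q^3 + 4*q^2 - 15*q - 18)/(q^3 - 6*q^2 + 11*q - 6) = (q^2 + 7*q + 6)/(q^2 - 3*q + 2)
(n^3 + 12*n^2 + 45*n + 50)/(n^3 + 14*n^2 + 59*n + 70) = (n + 5)/(n + 7)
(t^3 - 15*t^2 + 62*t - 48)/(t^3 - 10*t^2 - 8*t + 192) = (t - 1)/(t + 4)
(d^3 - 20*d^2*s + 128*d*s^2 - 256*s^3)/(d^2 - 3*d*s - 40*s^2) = (d^2 - 12*d*s + 32*s^2)/(d + 5*s)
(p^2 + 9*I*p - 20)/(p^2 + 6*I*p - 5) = (p + 4*I)/(p + I)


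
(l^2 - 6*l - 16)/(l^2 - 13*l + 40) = (l + 2)/(l - 5)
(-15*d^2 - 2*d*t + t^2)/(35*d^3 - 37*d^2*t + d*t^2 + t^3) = (3*d + t)/(-7*d^2 + 6*d*t + t^2)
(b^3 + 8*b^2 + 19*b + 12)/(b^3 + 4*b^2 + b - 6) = (b^2 + 5*b + 4)/(b^2 + b - 2)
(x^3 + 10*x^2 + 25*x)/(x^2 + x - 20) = x*(x + 5)/(x - 4)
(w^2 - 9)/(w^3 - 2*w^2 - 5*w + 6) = (w + 3)/(w^2 + w - 2)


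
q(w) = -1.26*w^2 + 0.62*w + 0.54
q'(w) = 0.62 - 2.52*w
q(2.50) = -5.78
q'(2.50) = -5.68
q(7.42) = -64.23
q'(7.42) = -18.08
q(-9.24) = -112.76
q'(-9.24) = 23.90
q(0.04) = 0.56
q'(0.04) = 0.52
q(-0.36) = 0.15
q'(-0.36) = 1.53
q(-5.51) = -41.13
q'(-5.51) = 14.51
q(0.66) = 0.40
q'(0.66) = -1.04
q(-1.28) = -2.32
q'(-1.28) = 3.85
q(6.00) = -41.10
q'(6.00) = -14.50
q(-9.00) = -107.10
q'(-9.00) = 23.30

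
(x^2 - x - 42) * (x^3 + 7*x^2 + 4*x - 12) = x^5 + 6*x^4 - 45*x^3 - 310*x^2 - 156*x + 504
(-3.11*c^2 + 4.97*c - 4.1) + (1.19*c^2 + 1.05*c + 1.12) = -1.92*c^2 + 6.02*c - 2.98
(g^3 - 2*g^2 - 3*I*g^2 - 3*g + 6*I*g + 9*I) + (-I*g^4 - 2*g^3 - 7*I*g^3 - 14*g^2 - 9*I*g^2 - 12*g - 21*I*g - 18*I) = -I*g^4 - g^3 - 7*I*g^3 - 16*g^2 - 12*I*g^2 - 15*g - 15*I*g - 9*I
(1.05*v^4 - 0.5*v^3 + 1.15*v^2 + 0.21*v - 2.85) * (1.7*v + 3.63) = 1.785*v^5 + 2.9615*v^4 + 0.14*v^3 + 4.5315*v^2 - 4.0827*v - 10.3455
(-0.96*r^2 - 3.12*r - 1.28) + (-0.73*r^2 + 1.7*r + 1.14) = -1.69*r^2 - 1.42*r - 0.14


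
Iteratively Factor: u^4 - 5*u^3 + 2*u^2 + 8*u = (u - 2)*(u^3 - 3*u^2 - 4*u) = u*(u - 2)*(u^2 - 3*u - 4) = u*(u - 2)*(u + 1)*(u - 4)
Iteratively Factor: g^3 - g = (g)*(g^2 - 1) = g*(g - 1)*(g + 1)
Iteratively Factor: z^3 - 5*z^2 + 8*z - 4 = (z - 2)*(z^2 - 3*z + 2) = (z - 2)^2*(z - 1)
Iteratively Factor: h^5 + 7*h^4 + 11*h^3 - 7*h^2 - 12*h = (h + 3)*(h^4 + 4*h^3 - h^2 - 4*h) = (h - 1)*(h + 3)*(h^3 + 5*h^2 + 4*h) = h*(h - 1)*(h + 3)*(h^2 + 5*h + 4) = h*(h - 1)*(h + 1)*(h + 3)*(h + 4)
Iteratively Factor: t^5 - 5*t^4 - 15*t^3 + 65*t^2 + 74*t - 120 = (t - 4)*(t^4 - t^3 - 19*t^2 - 11*t + 30) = (t - 5)*(t - 4)*(t^3 + 4*t^2 + t - 6) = (t - 5)*(t - 4)*(t + 3)*(t^2 + t - 2) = (t - 5)*(t - 4)*(t - 1)*(t + 3)*(t + 2)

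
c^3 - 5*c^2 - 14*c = c*(c - 7)*(c + 2)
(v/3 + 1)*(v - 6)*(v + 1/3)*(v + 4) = v^4/3 + 4*v^3/9 - 89*v^2/9 - 82*v/3 - 8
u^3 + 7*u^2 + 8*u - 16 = (u - 1)*(u + 4)^2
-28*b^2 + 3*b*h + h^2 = (-4*b + h)*(7*b + h)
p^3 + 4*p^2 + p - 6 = (p - 1)*(p + 2)*(p + 3)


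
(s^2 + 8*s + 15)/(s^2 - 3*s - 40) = (s + 3)/(s - 8)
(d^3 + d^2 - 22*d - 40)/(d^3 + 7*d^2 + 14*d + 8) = (d - 5)/(d + 1)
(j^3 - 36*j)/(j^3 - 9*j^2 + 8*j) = (j^2 - 36)/(j^2 - 9*j + 8)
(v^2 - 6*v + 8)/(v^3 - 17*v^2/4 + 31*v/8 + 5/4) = 8*(v - 4)/(8*v^2 - 18*v - 5)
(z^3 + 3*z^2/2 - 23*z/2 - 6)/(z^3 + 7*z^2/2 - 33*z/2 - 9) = (z + 4)/(z + 6)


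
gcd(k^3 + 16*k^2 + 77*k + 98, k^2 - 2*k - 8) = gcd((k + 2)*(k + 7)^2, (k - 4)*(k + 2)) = k + 2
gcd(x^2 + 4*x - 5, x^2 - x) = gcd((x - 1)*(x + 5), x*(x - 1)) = x - 1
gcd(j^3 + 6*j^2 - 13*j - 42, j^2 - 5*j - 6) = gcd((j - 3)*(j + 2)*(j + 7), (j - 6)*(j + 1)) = 1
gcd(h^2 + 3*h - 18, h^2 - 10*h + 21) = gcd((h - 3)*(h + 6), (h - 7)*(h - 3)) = h - 3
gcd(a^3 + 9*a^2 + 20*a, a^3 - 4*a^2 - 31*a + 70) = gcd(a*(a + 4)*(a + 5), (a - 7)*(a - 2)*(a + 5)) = a + 5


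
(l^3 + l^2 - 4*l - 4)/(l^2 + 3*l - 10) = (l^2 + 3*l + 2)/(l + 5)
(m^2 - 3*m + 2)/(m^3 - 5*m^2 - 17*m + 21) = (m - 2)/(m^2 - 4*m - 21)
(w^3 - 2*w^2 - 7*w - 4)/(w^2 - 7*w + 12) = (w^2 + 2*w + 1)/(w - 3)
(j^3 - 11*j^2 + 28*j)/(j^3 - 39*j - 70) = j*(j - 4)/(j^2 + 7*j + 10)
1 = 1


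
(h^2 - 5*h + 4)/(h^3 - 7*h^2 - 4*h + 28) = (h^2 - 5*h + 4)/(h^3 - 7*h^2 - 4*h + 28)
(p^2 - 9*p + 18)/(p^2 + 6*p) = (p^2 - 9*p + 18)/(p*(p + 6))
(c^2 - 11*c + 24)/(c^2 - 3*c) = (c - 8)/c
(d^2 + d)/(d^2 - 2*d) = (d + 1)/(d - 2)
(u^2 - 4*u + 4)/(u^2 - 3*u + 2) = (u - 2)/(u - 1)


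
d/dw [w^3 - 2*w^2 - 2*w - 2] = 3*w^2 - 4*w - 2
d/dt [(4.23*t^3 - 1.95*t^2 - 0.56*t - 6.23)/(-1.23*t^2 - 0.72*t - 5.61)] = (-5.2029*t^4 - 6.0912*t^3 - 70.4757*t^2 + 6.5532*t - 1.344)/(1.5129*t^4 + 1.7712*t^3 + 14.319*t^2 + 8.0784*t + 31.4721)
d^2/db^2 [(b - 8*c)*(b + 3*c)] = 2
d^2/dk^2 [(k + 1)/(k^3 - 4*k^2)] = 2*(3*k^3 - 6*k^2 - 16*k + 48)/(k^4*(k^3 - 12*k^2 + 48*k - 64))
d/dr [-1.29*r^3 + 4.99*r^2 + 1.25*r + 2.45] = -3.87*r^2 + 9.98*r + 1.25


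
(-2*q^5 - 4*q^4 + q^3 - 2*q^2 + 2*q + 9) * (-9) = 18*q^5 + 36*q^4 - 9*q^3 + 18*q^2 - 18*q - 81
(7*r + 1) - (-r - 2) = 8*r + 3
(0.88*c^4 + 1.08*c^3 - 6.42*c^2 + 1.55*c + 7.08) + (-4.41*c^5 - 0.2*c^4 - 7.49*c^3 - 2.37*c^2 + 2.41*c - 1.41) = -4.41*c^5 + 0.68*c^4 - 6.41*c^3 - 8.79*c^2 + 3.96*c + 5.67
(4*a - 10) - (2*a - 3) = 2*a - 7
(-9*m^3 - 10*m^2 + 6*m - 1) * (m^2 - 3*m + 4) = -9*m^5 + 17*m^4 - 59*m^2 + 27*m - 4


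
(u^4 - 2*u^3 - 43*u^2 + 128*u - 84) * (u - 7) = u^5 - 9*u^4 - 29*u^3 + 429*u^2 - 980*u + 588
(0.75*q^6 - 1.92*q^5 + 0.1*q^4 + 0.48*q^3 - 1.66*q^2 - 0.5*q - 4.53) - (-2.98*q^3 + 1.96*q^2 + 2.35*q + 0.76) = 0.75*q^6 - 1.92*q^5 + 0.1*q^4 + 3.46*q^3 - 3.62*q^2 - 2.85*q - 5.29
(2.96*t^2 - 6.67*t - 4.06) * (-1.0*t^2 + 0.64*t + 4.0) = -2.96*t^4 + 8.5644*t^3 + 11.6312*t^2 - 29.2784*t - 16.24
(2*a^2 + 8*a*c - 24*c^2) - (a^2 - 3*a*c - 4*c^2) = a^2 + 11*a*c - 20*c^2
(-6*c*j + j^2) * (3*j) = -18*c*j^2 + 3*j^3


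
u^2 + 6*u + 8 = (u + 2)*(u + 4)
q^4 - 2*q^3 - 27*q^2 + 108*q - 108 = (q - 3)^2*(q - 2)*(q + 6)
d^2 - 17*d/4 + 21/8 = (d - 7/2)*(d - 3/4)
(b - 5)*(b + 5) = b^2 - 25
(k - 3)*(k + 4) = k^2 + k - 12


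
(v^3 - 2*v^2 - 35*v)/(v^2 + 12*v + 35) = v*(v - 7)/(v + 7)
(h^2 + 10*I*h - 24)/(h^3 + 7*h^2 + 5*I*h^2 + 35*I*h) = (h^2 + 10*I*h - 24)/(h*(h^2 + h*(7 + 5*I) + 35*I))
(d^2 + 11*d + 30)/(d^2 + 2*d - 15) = (d + 6)/(d - 3)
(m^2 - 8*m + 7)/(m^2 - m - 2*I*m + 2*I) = (m - 7)/(m - 2*I)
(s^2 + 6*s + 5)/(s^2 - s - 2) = (s + 5)/(s - 2)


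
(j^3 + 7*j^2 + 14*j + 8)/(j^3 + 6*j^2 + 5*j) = (j^2 + 6*j + 8)/(j*(j + 5))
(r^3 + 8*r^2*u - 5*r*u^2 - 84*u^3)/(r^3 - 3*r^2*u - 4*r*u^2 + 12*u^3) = (r^2 + 11*r*u + 28*u^2)/(r^2 - 4*u^2)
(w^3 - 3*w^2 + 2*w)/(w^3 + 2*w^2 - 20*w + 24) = w*(w - 1)/(w^2 + 4*w - 12)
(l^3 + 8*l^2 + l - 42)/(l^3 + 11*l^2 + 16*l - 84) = (l + 3)/(l + 6)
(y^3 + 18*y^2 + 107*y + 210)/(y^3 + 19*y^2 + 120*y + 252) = (y + 5)/(y + 6)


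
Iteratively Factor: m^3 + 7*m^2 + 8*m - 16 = (m - 1)*(m^2 + 8*m + 16) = (m - 1)*(m + 4)*(m + 4)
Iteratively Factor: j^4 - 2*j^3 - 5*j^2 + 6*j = (j - 1)*(j^3 - j^2 - 6*j) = j*(j - 1)*(j^2 - j - 6) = j*(j - 1)*(j + 2)*(j - 3)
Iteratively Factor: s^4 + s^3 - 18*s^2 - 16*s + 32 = (s + 4)*(s^3 - 3*s^2 - 6*s + 8) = (s + 2)*(s + 4)*(s^2 - 5*s + 4) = (s - 4)*(s + 2)*(s + 4)*(s - 1)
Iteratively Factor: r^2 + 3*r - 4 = (r + 4)*(r - 1)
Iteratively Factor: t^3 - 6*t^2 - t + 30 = (t - 5)*(t^2 - t - 6) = (t - 5)*(t - 3)*(t + 2)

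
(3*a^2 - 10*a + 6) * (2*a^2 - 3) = 6*a^4 - 20*a^3 + 3*a^2 + 30*a - 18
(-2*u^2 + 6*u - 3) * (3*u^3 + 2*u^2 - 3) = -6*u^5 + 14*u^4 + 3*u^3 - 18*u + 9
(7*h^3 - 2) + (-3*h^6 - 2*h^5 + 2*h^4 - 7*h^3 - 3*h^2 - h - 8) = -3*h^6 - 2*h^5 + 2*h^4 - 3*h^2 - h - 10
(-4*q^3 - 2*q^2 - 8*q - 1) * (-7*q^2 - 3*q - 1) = 28*q^5 + 26*q^4 + 66*q^3 + 33*q^2 + 11*q + 1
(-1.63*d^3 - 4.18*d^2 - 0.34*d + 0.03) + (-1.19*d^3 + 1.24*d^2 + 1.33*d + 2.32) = -2.82*d^3 - 2.94*d^2 + 0.99*d + 2.35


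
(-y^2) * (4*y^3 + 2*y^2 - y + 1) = -4*y^5 - 2*y^4 + y^3 - y^2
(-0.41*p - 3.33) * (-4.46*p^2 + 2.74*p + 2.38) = 1.8286*p^3 + 13.7284*p^2 - 10.1*p - 7.9254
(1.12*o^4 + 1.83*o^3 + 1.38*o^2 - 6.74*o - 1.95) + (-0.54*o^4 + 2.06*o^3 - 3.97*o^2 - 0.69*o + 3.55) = 0.58*o^4 + 3.89*o^3 - 2.59*o^2 - 7.43*o + 1.6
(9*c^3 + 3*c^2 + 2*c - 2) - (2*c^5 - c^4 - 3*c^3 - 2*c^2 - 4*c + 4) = -2*c^5 + c^4 + 12*c^3 + 5*c^2 + 6*c - 6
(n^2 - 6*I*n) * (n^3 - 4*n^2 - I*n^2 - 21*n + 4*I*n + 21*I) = n^5 - 4*n^4 - 7*I*n^4 - 27*n^3 + 28*I*n^3 + 24*n^2 + 147*I*n^2 + 126*n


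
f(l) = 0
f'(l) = 0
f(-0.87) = 0.00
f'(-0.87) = 0.00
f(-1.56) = 0.00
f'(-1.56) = 0.00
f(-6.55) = 0.00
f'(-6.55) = 0.00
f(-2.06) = 0.00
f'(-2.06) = 0.00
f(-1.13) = 0.00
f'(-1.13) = 0.00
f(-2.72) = 0.00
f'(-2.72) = 0.00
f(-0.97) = 0.00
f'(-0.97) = 0.00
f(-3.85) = 0.00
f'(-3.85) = 0.00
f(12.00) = 0.00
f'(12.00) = 0.00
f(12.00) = 0.00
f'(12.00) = 0.00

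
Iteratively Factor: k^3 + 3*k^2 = (k + 3)*(k^2) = k*(k + 3)*(k)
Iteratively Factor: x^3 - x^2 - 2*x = (x - 2)*(x^2 + x) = (x - 2)*(x + 1)*(x)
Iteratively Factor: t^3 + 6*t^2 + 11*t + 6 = (t + 3)*(t^2 + 3*t + 2) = (t + 1)*(t + 3)*(t + 2)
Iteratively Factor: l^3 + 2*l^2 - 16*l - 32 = (l + 2)*(l^2 - 16) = (l + 2)*(l + 4)*(l - 4)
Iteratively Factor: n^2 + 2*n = (n + 2)*(n)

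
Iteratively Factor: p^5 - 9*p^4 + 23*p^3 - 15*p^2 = (p - 1)*(p^4 - 8*p^3 + 15*p^2) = p*(p - 1)*(p^3 - 8*p^2 + 15*p) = p^2*(p - 1)*(p^2 - 8*p + 15) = p^2*(p - 5)*(p - 1)*(p - 3)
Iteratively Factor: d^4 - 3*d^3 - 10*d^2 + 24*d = (d - 2)*(d^3 - d^2 - 12*d) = (d - 4)*(d - 2)*(d^2 + 3*d) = d*(d - 4)*(d - 2)*(d + 3)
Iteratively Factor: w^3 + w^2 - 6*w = (w - 2)*(w^2 + 3*w) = w*(w - 2)*(w + 3)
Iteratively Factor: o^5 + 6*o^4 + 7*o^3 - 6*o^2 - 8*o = (o + 1)*(o^4 + 5*o^3 + 2*o^2 - 8*o) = (o - 1)*(o + 1)*(o^3 + 6*o^2 + 8*o) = (o - 1)*(o + 1)*(o + 2)*(o^2 + 4*o) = o*(o - 1)*(o + 1)*(o + 2)*(o + 4)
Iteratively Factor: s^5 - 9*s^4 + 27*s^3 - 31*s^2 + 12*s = (s - 4)*(s^4 - 5*s^3 + 7*s^2 - 3*s) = (s - 4)*(s - 3)*(s^3 - 2*s^2 + s) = s*(s - 4)*(s - 3)*(s^2 - 2*s + 1) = s*(s - 4)*(s - 3)*(s - 1)*(s - 1)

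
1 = 1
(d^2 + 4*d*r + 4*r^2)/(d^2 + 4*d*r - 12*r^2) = (d^2 + 4*d*r + 4*r^2)/(d^2 + 4*d*r - 12*r^2)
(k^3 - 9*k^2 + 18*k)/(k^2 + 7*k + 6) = k*(k^2 - 9*k + 18)/(k^2 + 7*k + 6)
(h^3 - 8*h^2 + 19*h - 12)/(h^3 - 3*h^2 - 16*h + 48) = (h - 1)/(h + 4)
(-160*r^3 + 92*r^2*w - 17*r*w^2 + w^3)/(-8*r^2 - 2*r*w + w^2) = (40*r^2 - 13*r*w + w^2)/(2*r + w)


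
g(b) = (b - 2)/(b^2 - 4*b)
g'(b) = (4 - 2*b)*(b - 2)/(b^2 - 4*b)^2 + 1/(b^2 - 4*b)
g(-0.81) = -0.72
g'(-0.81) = -0.78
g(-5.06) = -0.15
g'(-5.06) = -0.03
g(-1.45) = -0.44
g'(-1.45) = -0.25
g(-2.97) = -0.24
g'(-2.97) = -0.07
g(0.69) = 0.57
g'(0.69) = -1.10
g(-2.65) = -0.26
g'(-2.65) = -0.08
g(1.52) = 0.13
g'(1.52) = -0.30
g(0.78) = 0.49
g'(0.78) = -0.87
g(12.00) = 0.10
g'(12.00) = -0.01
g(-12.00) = -0.07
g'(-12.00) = -0.00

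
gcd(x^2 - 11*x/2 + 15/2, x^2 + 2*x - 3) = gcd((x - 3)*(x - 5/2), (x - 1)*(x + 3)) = 1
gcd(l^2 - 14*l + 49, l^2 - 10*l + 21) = l - 7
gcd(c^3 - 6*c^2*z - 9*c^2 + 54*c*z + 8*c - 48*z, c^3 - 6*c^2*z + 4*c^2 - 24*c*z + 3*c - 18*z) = -c + 6*z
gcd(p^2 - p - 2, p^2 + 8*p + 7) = p + 1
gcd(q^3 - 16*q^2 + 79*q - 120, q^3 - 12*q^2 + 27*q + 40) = q^2 - 13*q + 40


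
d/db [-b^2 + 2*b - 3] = 2 - 2*b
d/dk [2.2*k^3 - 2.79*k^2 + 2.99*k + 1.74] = 6.6*k^2 - 5.58*k + 2.99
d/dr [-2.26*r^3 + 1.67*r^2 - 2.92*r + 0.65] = -6.78*r^2 + 3.34*r - 2.92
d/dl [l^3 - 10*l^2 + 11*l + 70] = 3*l^2 - 20*l + 11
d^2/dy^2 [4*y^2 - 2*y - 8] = 8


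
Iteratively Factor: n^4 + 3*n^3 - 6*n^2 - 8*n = (n - 2)*(n^3 + 5*n^2 + 4*n) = n*(n - 2)*(n^2 + 5*n + 4) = n*(n - 2)*(n + 1)*(n + 4)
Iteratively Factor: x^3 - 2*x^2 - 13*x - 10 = (x + 1)*(x^2 - 3*x - 10) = (x - 5)*(x + 1)*(x + 2)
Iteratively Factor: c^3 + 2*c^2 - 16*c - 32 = (c - 4)*(c^2 + 6*c + 8) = (c - 4)*(c + 4)*(c + 2)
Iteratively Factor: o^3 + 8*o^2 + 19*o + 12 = (o + 1)*(o^2 + 7*o + 12) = (o + 1)*(o + 3)*(o + 4)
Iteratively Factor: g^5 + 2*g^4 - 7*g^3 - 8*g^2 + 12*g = (g)*(g^4 + 2*g^3 - 7*g^2 - 8*g + 12) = g*(g + 3)*(g^3 - g^2 - 4*g + 4) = g*(g + 2)*(g + 3)*(g^2 - 3*g + 2) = g*(g - 2)*(g + 2)*(g + 3)*(g - 1)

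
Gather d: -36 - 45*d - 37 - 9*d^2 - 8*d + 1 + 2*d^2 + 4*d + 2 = -7*d^2 - 49*d - 70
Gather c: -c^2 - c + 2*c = -c^2 + c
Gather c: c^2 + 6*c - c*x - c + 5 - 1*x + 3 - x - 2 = c^2 + c*(5 - x) - 2*x + 6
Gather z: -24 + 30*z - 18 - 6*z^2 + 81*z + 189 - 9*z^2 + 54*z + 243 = -15*z^2 + 165*z + 390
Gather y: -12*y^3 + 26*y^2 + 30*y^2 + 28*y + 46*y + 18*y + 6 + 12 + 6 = -12*y^3 + 56*y^2 + 92*y + 24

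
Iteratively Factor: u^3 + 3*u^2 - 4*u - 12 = (u + 3)*(u^2 - 4) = (u + 2)*(u + 3)*(u - 2)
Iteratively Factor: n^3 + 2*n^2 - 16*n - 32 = (n - 4)*(n^2 + 6*n + 8) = (n - 4)*(n + 2)*(n + 4)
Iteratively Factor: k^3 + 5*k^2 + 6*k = (k)*(k^2 + 5*k + 6) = k*(k + 2)*(k + 3)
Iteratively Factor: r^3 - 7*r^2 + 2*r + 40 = (r + 2)*(r^2 - 9*r + 20) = (r - 4)*(r + 2)*(r - 5)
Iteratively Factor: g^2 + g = (g + 1)*(g)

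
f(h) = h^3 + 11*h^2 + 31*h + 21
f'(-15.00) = 376.00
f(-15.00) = -1344.00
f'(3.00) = 124.00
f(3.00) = 240.00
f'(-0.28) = 25.08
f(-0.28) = 13.16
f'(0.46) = 41.75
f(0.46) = 37.68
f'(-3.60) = -9.32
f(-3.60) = 5.30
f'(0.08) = 32.78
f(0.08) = 23.55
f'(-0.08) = 29.26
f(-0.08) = 18.59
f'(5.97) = 269.26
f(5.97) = 810.90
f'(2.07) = 89.39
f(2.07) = 141.17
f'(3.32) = 137.11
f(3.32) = 281.76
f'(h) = 3*h^2 + 22*h + 31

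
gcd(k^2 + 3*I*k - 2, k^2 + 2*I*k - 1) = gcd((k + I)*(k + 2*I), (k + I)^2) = k + I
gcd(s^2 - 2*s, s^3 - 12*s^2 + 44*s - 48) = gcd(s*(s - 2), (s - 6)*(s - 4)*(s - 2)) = s - 2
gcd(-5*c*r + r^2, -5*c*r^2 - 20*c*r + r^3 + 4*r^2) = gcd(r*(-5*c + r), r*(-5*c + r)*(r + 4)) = -5*c*r + r^2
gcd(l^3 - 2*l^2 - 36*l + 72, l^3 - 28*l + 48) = l^2 + 4*l - 12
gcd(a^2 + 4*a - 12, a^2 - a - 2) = a - 2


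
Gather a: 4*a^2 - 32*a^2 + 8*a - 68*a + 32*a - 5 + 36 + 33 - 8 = -28*a^2 - 28*a + 56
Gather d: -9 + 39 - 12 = 18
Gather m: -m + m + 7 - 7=0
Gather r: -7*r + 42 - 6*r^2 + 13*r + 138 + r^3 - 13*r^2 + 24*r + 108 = r^3 - 19*r^2 + 30*r + 288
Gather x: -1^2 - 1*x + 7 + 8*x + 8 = 7*x + 14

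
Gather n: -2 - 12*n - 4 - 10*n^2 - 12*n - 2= -10*n^2 - 24*n - 8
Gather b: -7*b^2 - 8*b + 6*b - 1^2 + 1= -7*b^2 - 2*b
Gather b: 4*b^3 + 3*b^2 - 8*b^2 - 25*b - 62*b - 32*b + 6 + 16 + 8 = 4*b^3 - 5*b^2 - 119*b + 30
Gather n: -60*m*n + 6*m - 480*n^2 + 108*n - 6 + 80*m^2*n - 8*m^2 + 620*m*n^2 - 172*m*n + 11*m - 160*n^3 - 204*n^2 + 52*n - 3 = -8*m^2 + 17*m - 160*n^3 + n^2*(620*m - 684) + n*(80*m^2 - 232*m + 160) - 9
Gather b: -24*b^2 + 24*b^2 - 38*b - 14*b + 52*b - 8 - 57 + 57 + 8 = 0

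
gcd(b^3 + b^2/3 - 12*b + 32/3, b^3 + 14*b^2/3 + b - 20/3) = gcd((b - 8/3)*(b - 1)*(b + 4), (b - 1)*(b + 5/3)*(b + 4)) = b^2 + 3*b - 4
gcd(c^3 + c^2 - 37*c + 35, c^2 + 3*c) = 1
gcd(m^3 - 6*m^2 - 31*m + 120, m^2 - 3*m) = m - 3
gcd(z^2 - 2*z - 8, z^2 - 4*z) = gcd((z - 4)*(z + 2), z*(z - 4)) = z - 4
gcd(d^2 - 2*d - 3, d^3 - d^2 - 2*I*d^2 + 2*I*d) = 1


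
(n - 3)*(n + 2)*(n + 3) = n^3 + 2*n^2 - 9*n - 18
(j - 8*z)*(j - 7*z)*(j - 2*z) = j^3 - 17*j^2*z + 86*j*z^2 - 112*z^3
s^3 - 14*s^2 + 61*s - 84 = (s - 7)*(s - 4)*(s - 3)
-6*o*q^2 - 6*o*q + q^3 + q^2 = q*(-6*o + q)*(q + 1)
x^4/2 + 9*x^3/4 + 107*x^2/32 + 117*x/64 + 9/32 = (x/2 + 1)*(x + 1/4)*(x + 3/4)*(x + 3/2)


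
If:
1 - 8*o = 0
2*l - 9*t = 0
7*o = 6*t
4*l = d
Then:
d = 21/8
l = 21/32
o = 1/8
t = 7/48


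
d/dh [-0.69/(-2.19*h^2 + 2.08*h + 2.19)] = (1.4352 - 3.0222*h)/(-2.19*h^2 + 2.08*h + 2.19)^2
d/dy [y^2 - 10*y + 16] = 2*y - 10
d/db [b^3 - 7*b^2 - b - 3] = 3*b^2 - 14*b - 1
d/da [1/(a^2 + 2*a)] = 2*(-a - 1)/(a^2*(a + 2)^2)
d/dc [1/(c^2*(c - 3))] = 3*(2 - c)/(c^3*(c^2 - 6*c + 9))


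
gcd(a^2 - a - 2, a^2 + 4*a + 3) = a + 1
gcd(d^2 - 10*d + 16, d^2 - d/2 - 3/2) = 1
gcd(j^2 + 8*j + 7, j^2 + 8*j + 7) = j^2 + 8*j + 7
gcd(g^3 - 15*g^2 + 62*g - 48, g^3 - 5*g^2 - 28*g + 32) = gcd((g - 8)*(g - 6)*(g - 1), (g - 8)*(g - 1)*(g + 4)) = g^2 - 9*g + 8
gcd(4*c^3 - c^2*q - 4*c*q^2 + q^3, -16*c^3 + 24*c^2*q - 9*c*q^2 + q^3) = 4*c^2 - 5*c*q + q^2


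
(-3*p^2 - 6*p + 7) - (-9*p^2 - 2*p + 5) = 6*p^2 - 4*p + 2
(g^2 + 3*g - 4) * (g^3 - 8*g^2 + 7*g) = g^5 - 5*g^4 - 21*g^3 + 53*g^2 - 28*g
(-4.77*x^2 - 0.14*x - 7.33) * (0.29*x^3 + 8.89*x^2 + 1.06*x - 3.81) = -1.3833*x^5 - 42.4459*x^4 - 8.4265*x^3 - 47.1384*x^2 - 7.2364*x + 27.9273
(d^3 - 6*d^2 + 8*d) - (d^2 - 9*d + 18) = d^3 - 7*d^2 + 17*d - 18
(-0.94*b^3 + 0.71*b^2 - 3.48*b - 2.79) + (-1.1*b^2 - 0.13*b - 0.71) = -0.94*b^3 - 0.39*b^2 - 3.61*b - 3.5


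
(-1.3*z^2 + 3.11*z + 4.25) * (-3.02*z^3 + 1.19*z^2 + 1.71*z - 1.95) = 3.926*z^5 - 10.9392*z^4 - 11.3571*z^3 + 12.9106*z^2 + 1.203*z - 8.2875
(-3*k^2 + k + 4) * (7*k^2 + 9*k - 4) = -21*k^4 - 20*k^3 + 49*k^2 + 32*k - 16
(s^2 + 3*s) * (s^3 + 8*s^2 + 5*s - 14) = s^5 + 11*s^4 + 29*s^3 + s^2 - 42*s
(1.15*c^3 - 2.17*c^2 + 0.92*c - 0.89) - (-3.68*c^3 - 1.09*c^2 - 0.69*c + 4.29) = 4.83*c^3 - 1.08*c^2 + 1.61*c - 5.18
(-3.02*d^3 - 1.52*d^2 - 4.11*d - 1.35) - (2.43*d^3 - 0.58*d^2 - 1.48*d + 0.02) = -5.45*d^3 - 0.94*d^2 - 2.63*d - 1.37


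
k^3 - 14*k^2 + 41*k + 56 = (k - 8)*(k - 7)*(k + 1)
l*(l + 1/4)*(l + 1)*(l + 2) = l^4 + 13*l^3/4 + 11*l^2/4 + l/2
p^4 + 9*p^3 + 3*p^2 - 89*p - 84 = (p - 3)*(p + 1)*(p + 4)*(p + 7)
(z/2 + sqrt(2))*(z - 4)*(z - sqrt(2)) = z^3/2 - 2*z^2 + sqrt(2)*z^2/2 - 2*sqrt(2)*z - 2*z + 8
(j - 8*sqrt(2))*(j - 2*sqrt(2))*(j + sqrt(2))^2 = j^4 - 8*sqrt(2)*j^3 - 6*j^2 + 44*sqrt(2)*j + 64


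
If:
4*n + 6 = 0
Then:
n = -3/2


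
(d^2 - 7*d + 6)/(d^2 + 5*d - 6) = (d - 6)/(d + 6)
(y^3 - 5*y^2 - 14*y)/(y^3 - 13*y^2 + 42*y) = (y + 2)/(y - 6)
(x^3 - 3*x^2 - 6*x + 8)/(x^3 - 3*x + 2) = (x - 4)/(x - 1)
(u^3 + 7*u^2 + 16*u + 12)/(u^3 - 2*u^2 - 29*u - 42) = (u + 2)/(u - 7)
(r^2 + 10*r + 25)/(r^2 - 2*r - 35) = (r + 5)/(r - 7)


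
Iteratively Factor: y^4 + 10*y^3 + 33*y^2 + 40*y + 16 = (y + 1)*(y^3 + 9*y^2 + 24*y + 16) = (y + 1)*(y + 4)*(y^2 + 5*y + 4) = (y + 1)*(y + 4)^2*(y + 1)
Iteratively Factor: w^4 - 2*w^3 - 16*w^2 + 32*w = (w - 4)*(w^3 + 2*w^2 - 8*w) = w*(w - 4)*(w^2 + 2*w - 8) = w*(w - 4)*(w - 2)*(w + 4)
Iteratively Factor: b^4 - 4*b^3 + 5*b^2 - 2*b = (b - 2)*(b^3 - 2*b^2 + b) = (b - 2)*(b - 1)*(b^2 - b) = (b - 2)*(b - 1)^2*(b)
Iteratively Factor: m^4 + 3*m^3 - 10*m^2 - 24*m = (m - 3)*(m^3 + 6*m^2 + 8*m) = m*(m - 3)*(m^2 + 6*m + 8) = m*(m - 3)*(m + 4)*(m + 2)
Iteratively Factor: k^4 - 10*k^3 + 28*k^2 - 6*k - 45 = (k + 1)*(k^3 - 11*k^2 + 39*k - 45) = (k - 5)*(k + 1)*(k^2 - 6*k + 9) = (k - 5)*(k - 3)*(k + 1)*(k - 3)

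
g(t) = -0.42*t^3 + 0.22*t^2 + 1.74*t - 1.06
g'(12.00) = -174.42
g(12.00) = -674.26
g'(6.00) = -40.98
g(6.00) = -73.42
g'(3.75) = -14.33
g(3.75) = -13.59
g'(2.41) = -4.52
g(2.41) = -1.47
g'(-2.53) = -7.44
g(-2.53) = 2.75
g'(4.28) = -19.46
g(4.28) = -22.51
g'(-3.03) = -11.16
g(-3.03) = 7.37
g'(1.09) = 0.72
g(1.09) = 0.55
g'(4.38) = -20.51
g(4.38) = -24.51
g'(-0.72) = 0.77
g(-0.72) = -2.04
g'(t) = -1.26*t^2 + 0.44*t + 1.74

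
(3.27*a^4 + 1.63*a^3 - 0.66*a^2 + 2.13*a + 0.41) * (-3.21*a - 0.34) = -10.4967*a^5 - 6.3441*a^4 + 1.5644*a^3 - 6.6129*a^2 - 2.0403*a - 0.1394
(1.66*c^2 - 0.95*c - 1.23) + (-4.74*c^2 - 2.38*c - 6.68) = -3.08*c^2 - 3.33*c - 7.91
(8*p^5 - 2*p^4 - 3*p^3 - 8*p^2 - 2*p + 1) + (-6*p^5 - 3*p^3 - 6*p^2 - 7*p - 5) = 2*p^5 - 2*p^4 - 6*p^3 - 14*p^2 - 9*p - 4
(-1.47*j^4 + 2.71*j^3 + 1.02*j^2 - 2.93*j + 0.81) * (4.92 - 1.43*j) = 2.1021*j^5 - 11.1077*j^4 + 11.8746*j^3 + 9.2083*j^2 - 15.5739*j + 3.9852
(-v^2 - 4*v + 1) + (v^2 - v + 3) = 4 - 5*v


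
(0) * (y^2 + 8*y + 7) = 0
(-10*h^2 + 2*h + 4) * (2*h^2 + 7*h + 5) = -20*h^4 - 66*h^3 - 28*h^2 + 38*h + 20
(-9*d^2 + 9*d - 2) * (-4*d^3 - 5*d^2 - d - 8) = 36*d^5 + 9*d^4 - 28*d^3 + 73*d^2 - 70*d + 16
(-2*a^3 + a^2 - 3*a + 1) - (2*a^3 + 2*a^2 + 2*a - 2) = -4*a^3 - a^2 - 5*a + 3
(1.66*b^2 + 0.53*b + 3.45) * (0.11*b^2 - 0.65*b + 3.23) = 0.1826*b^4 - 1.0207*b^3 + 5.3968*b^2 - 0.5306*b + 11.1435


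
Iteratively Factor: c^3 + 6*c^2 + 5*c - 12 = (c + 3)*(c^2 + 3*c - 4) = (c + 3)*(c + 4)*(c - 1)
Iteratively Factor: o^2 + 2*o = (o + 2)*(o)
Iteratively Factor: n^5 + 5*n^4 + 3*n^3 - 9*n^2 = (n - 1)*(n^4 + 6*n^3 + 9*n^2) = (n - 1)*(n + 3)*(n^3 + 3*n^2) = n*(n - 1)*(n + 3)*(n^2 + 3*n) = n*(n - 1)*(n + 3)^2*(n)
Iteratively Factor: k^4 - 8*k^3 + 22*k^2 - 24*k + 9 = (k - 1)*(k^3 - 7*k^2 + 15*k - 9) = (k - 3)*(k - 1)*(k^2 - 4*k + 3) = (k - 3)^2*(k - 1)*(k - 1)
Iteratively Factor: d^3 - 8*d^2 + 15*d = (d - 5)*(d^2 - 3*d) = d*(d - 5)*(d - 3)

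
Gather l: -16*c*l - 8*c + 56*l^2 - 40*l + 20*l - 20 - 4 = -8*c + 56*l^2 + l*(-16*c - 20) - 24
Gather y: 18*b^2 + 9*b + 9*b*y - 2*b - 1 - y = 18*b^2 + 7*b + y*(9*b - 1) - 1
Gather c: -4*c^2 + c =-4*c^2 + c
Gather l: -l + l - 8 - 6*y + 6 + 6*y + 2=0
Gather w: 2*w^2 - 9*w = 2*w^2 - 9*w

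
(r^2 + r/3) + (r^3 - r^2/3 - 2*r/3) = r^3 + 2*r^2/3 - r/3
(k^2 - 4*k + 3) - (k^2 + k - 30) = 33 - 5*k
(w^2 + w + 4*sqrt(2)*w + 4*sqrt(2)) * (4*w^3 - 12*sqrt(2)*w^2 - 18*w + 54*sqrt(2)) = 4*w^5 + 4*w^4 + 4*sqrt(2)*w^4 - 114*w^3 + 4*sqrt(2)*w^3 - 114*w^2 - 18*sqrt(2)*w^2 - 18*sqrt(2)*w + 432*w + 432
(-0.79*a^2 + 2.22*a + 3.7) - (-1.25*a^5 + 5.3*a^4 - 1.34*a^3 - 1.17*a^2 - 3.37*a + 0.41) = 1.25*a^5 - 5.3*a^4 + 1.34*a^3 + 0.38*a^2 + 5.59*a + 3.29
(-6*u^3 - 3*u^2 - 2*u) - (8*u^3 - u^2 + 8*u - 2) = -14*u^3 - 2*u^2 - 10*u + 2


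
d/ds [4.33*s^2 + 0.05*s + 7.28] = 8.66*s + 0.05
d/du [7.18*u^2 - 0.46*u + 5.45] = 14.36*u - 0.46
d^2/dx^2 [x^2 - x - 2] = 2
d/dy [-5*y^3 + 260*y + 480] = 260 - 15*y^2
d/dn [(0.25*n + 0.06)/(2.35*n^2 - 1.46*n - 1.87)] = (0.5875*n^2 - 0.365*n - (0.25*n + 0.06)*(4.7*n - 1.46) - 0.4675)/(-2.35*n^2 + 1.46*n + 1.87)^2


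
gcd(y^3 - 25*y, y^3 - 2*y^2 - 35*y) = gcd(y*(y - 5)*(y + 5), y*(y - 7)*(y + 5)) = y^2 + 5*y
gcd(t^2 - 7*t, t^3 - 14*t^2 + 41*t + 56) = t - 7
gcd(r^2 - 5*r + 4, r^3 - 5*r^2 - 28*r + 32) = r - 1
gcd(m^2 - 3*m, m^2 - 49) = 1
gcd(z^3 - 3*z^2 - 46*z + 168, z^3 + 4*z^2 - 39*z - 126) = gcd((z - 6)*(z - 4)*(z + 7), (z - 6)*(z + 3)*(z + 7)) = z^2 + z - 42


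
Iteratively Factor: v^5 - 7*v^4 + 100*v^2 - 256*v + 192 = (v - 2)*(v^4 - 5*v^3 - 10*v^2 + 80*v - 96) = (v - 3)*(v - 2)*(v^3 - 2*v^2 - 16*v + 32) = (v - 3)*(v - 2)^2*(v^2 - 16) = (v - 3)*(v - 2)^2*(v + 4)*(v - 4)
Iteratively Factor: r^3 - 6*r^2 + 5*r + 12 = (r - 3)*(r^2 - 3*r - 4) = (r - 3)*(r + 1)*(r - 4)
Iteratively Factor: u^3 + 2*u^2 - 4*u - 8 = (u + 2)*(u^2 - 4) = (u + 2)^2*(u - 2)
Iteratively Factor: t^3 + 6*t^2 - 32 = (t + 4)*(t^2 + 2*t - 8) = (t - 2)*(t + 4)*(t + 4)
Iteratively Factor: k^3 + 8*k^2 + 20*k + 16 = (k + 4)*(k^2 + 4*k + 4) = (k + 2)*(k + 4)*(k + 2)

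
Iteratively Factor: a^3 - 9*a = (a + 3)*(a^2 - 3*a) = (a - 3)*(a + 3)*(a)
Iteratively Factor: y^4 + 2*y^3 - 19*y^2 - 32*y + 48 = (y - 4)*(y^3 + 6*y^2 + 5*y - 12) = (y - 4)*(y - 1)*(y^2 + 7*y + 12) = (y - 4)*(y - 1)*(y + 4)*(y + 3)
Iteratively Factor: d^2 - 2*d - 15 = (d - 5)*(d + 3)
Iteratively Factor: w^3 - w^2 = (w)*(w^2 - w) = w*(w - 1)*(w)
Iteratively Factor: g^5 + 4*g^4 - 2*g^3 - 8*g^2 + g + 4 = (g + 1)*(g^4 + 3*g^3 - 5*g^2 - 3*g + 4) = (g + 1)*(g + 4)*(g^3 - g^2 - g + 1) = (g - 1)*(g + 1)*(g + 4)*(g^2 - 1) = (g - 1)*(g + 1)^2*(g + 4)*(g - 1)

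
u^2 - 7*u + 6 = (u - 6)*(u - 1)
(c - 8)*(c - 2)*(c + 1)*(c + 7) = c^4 - 2*c^3 - 57*c^2 + 58*c + 112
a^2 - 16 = (a - 4)*(a + 4)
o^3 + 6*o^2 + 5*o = o*(o + 1)*(o + 5)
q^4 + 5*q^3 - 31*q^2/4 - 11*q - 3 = (q - 2)*(q + 1/2)^2*(q + 6)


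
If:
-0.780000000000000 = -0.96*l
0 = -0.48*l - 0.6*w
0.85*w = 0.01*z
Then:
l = 0.81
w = -0.65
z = -55.25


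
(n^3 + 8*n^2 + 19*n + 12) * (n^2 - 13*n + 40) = n^5 - 5*n^4 - 45*n^3 + 85*n^2 + 604*n + 480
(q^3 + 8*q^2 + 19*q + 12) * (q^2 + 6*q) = q^5 + 14*q^4 + 67*q^3 + 126*q^2 + 72*q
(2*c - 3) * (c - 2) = 2*c^2 - 7*c + 6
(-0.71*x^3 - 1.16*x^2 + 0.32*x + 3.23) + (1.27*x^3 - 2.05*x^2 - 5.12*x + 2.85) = 0.56*x^3 - 3.21*x^2 - 4.8*x + 6.08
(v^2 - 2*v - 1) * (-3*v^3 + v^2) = -3*v^5 + 7*v^4 + v^3 - v^2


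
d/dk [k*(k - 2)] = 2*k - 2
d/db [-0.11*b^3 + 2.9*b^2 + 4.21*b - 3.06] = -0.33*b^2 + 5.8*b + 4.21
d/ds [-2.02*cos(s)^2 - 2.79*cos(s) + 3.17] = (4.04*cos(s) + 2.79)*sin(s)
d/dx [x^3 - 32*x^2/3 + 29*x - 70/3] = 3*x^2 - 64*x/3 + 29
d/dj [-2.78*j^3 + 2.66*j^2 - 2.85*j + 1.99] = -8.34*j^2 + 5.32*j - 2.85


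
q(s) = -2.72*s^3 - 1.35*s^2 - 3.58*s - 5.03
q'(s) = -8.16*s^2 - 2.7*s - 3.58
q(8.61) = -1872.05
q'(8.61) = -631.74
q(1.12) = -14.55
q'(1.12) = -16.84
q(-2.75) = 51.17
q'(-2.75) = -57.86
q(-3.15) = 77.87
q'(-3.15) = -76.04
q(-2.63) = 44.53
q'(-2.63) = -52.92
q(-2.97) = 64.95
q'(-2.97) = -67.54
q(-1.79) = 12.65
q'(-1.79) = -24.89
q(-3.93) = 153.29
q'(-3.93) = -119.00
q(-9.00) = 1900.72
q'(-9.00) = -640.24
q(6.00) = -662.63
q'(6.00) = -313.54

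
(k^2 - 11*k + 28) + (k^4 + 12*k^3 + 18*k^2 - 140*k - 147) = k^4 + 12*k^3 + 19*k^2 - 151*k - 119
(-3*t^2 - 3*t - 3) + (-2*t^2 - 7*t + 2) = -5*t^2 - 10*t - 1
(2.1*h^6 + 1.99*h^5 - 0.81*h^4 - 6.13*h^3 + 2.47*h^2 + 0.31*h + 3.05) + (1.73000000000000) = 2.1*h^6 + 1.99*h^5 - 0.81*h^4 - 6.13*h^3 + 2.47*h^2 + 0.31*h + 4.78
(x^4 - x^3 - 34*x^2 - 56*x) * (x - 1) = x^5 - 2*x^4 - 33*x^3 - 22*x^2 + 56*x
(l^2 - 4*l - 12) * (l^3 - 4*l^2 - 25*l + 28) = l^5 - 8*l^4 - 21*l^3 + 176*l^2 + 188*l - 336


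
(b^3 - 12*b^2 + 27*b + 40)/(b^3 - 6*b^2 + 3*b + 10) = (b - 8)/(b - 2)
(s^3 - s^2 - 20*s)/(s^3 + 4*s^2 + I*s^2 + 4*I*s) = (s - 5)/(s + I)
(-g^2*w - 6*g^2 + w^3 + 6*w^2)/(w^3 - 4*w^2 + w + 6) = (-g^2*w - 6*g^2 + w^3 + 6*w^2)/(w^3 - 4*w^2 + w + 6)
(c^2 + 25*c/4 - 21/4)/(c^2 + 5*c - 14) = (c - 3/4)/(c - 2)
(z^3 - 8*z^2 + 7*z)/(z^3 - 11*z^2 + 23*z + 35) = z*(z - 1)/(z^2 - 4*z - 5)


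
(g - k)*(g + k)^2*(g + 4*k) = g^4 + 5*g^3*k + 3*g^2*k^2 - 5*g*k^3 - 4*k^4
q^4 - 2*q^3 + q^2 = q^2*(q - 1)^2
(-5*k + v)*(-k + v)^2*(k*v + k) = -5*k^4*v - 5*k^4 + 11*k^3*v^2 + 11*k^3*v - 7*k^2*v^3 - 7*k^2*v^2 + k*v^4 + k*v^3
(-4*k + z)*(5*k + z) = -20*k^2 + k*z + z^2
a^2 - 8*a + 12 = (a - 6)*(a - 2)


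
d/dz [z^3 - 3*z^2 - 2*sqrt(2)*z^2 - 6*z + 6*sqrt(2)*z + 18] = 3*z^2 - 6*z - 4*sqrt(2)*z - 6 + 6*sqrt(2)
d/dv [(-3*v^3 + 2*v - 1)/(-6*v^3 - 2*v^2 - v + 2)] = (6*v^4 + 30*v^3 - 32*v^2 - 4*v + 3)/(36*v^6 + 24*v^5 + 16*v^4 - 20*v^3 - 7*v^2 - 4*v + 4)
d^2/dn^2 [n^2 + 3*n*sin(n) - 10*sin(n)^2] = -3*n*sin(n) + 40*sin(n)^2 + 6*cos(n) - 18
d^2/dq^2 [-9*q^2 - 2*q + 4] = -18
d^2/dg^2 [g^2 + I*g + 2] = 2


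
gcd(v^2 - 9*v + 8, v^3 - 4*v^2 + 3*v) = v - 1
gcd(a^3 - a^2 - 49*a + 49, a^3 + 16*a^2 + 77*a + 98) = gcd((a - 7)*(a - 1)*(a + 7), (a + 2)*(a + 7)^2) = a + 7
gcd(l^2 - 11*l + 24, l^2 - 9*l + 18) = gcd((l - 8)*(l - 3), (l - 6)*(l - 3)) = l - 3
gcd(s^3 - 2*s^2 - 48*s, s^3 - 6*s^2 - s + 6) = 1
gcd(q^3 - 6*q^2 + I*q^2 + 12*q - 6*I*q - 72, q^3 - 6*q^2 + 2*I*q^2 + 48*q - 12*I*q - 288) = q - 6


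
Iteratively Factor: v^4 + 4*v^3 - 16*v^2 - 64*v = (v + 4)*(v^3 - 16*v) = (v + 4)^2*(v^2 - 4*v) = v*(v + 4)^2*(v - 4)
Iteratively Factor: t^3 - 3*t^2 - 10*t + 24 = (t - 2)*(t^2 - t - 12) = (t - 4)*(t - 2)*(t + 3)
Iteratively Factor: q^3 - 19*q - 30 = (q - 5)*(q^2 + 5*q + 6) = (q - 5)*(q + 2)*(q + 3)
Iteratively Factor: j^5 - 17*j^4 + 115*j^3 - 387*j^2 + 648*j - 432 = (j - 3)*(j^4 - 14*j^3 + 73*j^2 - 168*j + 144) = (j - 3)^2*(j^3 - 11*j^2 + 40*j - 48) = (j - 3)^3*(j^2 - 8*j + 16) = (j - 4)*(j - 3)^3*(j - 4)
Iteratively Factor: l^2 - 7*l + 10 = (l - 5)*(l - 2)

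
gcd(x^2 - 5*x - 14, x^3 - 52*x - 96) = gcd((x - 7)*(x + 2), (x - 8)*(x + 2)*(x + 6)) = x + 2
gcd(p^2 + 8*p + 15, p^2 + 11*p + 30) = p + 5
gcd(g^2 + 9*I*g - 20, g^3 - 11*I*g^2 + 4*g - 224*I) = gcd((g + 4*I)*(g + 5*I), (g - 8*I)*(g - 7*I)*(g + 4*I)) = g + 4*I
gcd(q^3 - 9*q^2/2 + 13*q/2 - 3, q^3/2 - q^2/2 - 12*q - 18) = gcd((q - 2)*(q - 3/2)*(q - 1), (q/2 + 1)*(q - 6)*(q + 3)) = 1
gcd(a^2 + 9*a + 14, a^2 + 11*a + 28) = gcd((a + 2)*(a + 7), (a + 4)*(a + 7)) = a + 7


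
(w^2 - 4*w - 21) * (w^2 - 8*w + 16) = w^4 - 12*w^3 + 27*w^2 + 104*w - 336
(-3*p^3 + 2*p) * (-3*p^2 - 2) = 9*p^5 - 4*p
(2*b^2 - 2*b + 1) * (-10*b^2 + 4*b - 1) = -20*b^4 + 28*b^3 - 20*b^2 + 6*b - 1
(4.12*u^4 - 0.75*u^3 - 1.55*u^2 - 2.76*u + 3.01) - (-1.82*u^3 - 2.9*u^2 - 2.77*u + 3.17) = 4.12*u^4 + 1.07*u^3 + 1.35*u^2 + 0.0100000000000002*u - 0.16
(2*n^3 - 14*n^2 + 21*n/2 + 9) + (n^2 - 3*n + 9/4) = 2*n^3 - 13*n^2 + 15*n/2 + 45/4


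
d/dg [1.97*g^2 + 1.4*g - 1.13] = 3.94*g + 1.4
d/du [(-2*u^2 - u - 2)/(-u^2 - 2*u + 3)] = (3*u^2 - 16*u - 7)/(u^4 + 4*u^3 - 2*u^2 - 12*u + 9)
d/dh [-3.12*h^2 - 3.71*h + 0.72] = -6.24*h - 3.71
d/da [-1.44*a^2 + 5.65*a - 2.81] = 5.65 - 2.88*a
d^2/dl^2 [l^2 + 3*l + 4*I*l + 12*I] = 2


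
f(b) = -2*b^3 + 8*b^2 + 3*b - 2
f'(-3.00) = -99.00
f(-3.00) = 115.00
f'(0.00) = 3.00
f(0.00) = -2.00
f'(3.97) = -28.05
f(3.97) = 10.86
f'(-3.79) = -143.82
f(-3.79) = 210.42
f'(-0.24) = -1.19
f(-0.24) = -2.23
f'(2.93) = -1.63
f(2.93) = 25.16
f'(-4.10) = -163.46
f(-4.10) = 258.02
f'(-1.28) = -27.31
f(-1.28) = 11.46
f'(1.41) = 13.63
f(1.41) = 12.53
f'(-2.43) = -71.31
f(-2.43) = 66.65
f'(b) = -6*b^2 + 16*b + 3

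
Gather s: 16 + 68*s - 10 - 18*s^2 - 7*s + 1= -18*s^2 + 61*s + 7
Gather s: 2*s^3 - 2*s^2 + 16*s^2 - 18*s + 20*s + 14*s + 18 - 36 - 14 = 2*s^3 + 14*s^2 + 16*s - 32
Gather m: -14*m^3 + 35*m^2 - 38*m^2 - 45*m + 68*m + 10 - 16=-14*m^3 - 3*m^2 + 23*m - 6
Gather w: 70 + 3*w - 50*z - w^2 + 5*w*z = -w^2 + w*(5*z + 3) - 50*z + 70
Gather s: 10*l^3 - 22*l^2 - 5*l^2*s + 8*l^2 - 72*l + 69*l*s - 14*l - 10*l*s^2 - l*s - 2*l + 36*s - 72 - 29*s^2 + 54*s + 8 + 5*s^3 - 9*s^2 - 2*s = 10*l^3 - 14*l^2 - 88*l + 5*s^3 + s^2*(-10*l - 38) + s*(-5*l^2 + 68*l + 88) - 64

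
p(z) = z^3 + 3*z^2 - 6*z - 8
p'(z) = 3*z^2 + 6*z - 6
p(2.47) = 10.55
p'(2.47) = 27.12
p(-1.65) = 5.58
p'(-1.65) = -7.73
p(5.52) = 218.49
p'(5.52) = 118.53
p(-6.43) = -111.23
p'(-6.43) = 79.45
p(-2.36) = 9.72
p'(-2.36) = -3.45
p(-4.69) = -17.03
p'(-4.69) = 31.85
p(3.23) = 37.62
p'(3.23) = 44.68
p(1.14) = -9.46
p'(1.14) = 4.74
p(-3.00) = 10.00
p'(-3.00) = 3.00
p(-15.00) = -2618.00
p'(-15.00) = 579.00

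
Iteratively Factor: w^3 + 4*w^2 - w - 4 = (w + 4)*(w^2 - 1) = (w + 1)*(w + 4)*(w - 1)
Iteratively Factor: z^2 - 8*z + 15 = (z - 3)*(z - 5)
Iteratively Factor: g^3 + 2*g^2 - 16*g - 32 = (g - 4)*(g^2 + 6*g + 8) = (g - 4)*(g + 4)*(g + 2)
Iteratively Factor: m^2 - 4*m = (m - 4)*(m)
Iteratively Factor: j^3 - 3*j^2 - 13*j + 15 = (j + 3)*(j^2 - 6*j + 5) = (j - 1)*(j + 3)*(j - 5)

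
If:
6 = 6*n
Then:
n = 1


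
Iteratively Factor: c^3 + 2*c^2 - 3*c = (c)*(c^2 + 2*c - 3) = c*(c - 1)*(c + 3)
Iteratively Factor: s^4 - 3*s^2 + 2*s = (s + 2)*(s^3 - 2*s^2 + s) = s*(s + 2)*(s^2 - 2*s + 1) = s*(s - 1)*(s + 2)*(s - 1)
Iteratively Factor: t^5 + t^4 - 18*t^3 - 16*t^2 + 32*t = (t - 1)*(t^4 + 2*t^3 - 16*t^2 - 32*t) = (t - 1)*(t + 2)*(t^3 - 16*t) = t*(t - 1)*(t + 2)*(t^2 - 16) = t*(t - 1)*(t + 2)*(t + 4)*(t - 4)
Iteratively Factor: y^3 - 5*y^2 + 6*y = (y - 2)*(y^2 - 3*y) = (y - 3)*(y - 2)*(y)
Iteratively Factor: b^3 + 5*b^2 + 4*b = (b)*(b^2 + 5*b + 4) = b*(b + 4)*(b + 1)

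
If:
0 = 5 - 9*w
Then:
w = 5/9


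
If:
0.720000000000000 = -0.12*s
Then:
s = -6.00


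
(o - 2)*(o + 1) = o^2 - o - 2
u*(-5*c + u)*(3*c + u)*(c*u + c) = -15*c^3*u^2 - 15*c^3*u - 2*c^2*u^3 - 2*c^2*u^2 + c*u^4 + c*u^3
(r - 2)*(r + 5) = r^2 + 3*r - 10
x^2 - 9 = (x - 3)*(x + 3)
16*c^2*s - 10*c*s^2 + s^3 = s*(-8*c + s)*(-2*c + s)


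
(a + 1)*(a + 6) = a^2 + 7*a + 6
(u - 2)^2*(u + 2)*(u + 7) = u^4 + 5*u^3 - 18*u^2 - 20*u + 56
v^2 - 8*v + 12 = (v - 6)*(v - 2)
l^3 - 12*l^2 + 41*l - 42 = (l - 7)*(l - 3)*(l - 2)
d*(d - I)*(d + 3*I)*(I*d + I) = I*d^4 - 2*d^3 + I*d^3 - 2*d^2 + 3*I*d^2 + 3*I*d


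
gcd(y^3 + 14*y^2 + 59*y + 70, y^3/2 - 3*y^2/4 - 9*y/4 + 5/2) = y + 2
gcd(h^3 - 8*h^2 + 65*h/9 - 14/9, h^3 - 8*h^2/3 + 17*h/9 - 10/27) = h^2 - h + 2/9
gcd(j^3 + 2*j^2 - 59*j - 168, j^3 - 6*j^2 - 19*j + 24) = j^2 - 5*j - 24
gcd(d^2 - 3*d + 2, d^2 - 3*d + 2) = d^2 - 3*d + 2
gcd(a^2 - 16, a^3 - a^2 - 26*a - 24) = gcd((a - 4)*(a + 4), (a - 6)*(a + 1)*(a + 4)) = a + 4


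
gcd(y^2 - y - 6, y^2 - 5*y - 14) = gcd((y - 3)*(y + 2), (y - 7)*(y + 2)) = y + 2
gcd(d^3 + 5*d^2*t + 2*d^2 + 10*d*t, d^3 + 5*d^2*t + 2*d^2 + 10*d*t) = d^3 + 5*d^2*t + 2*d^2 + 10*d*t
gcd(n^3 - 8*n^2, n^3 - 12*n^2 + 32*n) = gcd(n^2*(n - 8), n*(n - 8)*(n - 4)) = n^2 - 8*n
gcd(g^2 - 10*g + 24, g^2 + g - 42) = g - 6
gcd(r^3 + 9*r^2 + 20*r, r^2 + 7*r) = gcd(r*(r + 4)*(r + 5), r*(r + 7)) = r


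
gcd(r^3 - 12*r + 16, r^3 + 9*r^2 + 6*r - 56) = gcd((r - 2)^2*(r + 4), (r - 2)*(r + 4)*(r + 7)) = r^2 + 2*r - 8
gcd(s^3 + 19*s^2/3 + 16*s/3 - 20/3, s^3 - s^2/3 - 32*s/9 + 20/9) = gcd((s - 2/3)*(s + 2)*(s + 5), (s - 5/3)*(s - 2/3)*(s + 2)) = s^2 + 4*s/3 - 4/3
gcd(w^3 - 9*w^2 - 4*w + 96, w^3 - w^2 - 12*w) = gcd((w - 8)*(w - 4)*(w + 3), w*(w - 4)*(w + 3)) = w^2 - w - 12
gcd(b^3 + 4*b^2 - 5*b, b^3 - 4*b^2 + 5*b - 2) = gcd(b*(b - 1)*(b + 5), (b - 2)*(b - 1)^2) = b - 1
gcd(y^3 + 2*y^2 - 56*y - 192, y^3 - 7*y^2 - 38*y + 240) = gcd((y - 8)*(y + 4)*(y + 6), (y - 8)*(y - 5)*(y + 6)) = y^2 - 2*y - 48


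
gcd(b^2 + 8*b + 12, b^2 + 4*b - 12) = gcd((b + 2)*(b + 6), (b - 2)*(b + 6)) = b + 6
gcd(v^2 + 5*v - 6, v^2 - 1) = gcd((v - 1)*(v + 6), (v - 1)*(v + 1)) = v - 1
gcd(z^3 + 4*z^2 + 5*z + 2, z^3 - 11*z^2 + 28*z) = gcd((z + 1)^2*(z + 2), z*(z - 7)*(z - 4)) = 1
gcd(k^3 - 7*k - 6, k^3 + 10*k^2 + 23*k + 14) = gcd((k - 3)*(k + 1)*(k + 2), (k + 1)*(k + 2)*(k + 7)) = k^2 + 3*k + 2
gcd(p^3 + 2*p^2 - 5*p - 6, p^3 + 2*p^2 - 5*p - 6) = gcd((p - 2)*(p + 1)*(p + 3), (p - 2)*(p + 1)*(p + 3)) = p^3 + 2*p^2 - 5*p - 6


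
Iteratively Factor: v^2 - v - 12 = (v - 4)*(v + 3)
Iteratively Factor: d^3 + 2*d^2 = (d)*(d^2 + 2*d) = d*(d + 2)*(d)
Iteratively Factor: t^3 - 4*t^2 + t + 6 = (t + 1)*(t^2 - 5*t + 6) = (t - 3)*(t + 1)*(t - 2)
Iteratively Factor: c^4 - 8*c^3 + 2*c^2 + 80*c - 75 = (c - 1)*(c^3 - 7*c^2 - 5*c + 75) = (c - 1)*(c + 3)*(c^2 - 10*c + 25) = (c - 5)*(c - 1)*(c + 3)*(c - 5)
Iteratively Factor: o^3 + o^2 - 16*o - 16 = (o + 4)*(o^2 - 3*o - 4) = (o - 4)*(o + 4)*(o + 1)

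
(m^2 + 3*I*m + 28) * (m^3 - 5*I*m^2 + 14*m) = m^5 - 2*I*m^4 + 57*m^3 - 98*I*m^2 + 392*m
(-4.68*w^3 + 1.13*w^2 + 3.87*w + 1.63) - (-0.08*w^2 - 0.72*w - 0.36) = -4.68*w^3 + 1.21*w^2 + 4.59*w + 1.99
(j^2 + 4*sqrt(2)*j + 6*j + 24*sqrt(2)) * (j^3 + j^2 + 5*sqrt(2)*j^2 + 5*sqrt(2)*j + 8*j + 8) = j^5 + 7*j^4 + 9*sqrt(2)*j^4 + 54*j^3 + 63*sqrt(2)*j^3 + 86*sqrt(2)*j^2 + 336*j^2 + 288*j + 224*sqrt(2)*j + 192*sqrt(2)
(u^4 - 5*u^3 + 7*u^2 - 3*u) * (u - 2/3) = u^5 - 17*u^4/3 + 31*u^3/3 - 23*u^2/3 + 2*u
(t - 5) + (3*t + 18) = 4*t + 13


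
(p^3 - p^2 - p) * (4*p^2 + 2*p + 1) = 4*p^5 - 2*p^4 - 5*p^3 - 3*p^2 - p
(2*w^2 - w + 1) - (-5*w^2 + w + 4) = 7*w^2 - 2*w - 3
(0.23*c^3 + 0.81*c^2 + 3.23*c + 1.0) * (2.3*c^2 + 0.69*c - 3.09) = 0.529*c^5 + 2.0217*c^4 + 7.2772*c^3 + 2.0258*c^2 - 9.2907*c - 3.09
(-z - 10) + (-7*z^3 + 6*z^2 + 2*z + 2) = -7*z^3 + 6*z^2 + z - 8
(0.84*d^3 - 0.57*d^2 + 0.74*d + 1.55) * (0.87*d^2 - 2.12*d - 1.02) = 0.7308*d^5 - 2.2767*d^4 + 0.9954*d^3 + 0.3611*d^2 - 4.0408*d - 1.581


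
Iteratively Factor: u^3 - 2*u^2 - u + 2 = (u - 2)*(u^2 - 1) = (u - 2)*(u + 1)*(u - 1)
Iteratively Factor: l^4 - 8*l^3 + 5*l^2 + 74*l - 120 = (l - 2)*(l^3 - 6*l^2 - 7*l + 60) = (l - 2)*(l + 3)*(l^2 - 9*l + 20) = (l - 5)*(l - 2)*(l + 3)*(l - 4)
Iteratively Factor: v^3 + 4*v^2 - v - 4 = (v + 1)*(v^2 + 3*v - 4) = (v + 1)*(v + 4)*(v - 1)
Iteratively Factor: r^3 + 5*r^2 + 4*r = (r + 4)*(r^2 + r) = r*(r + 4)*(r + 1)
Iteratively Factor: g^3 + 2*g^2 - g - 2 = (g + 2)*(g^2 - 1) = (g + 1)*(g + 2)*(g - 1)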